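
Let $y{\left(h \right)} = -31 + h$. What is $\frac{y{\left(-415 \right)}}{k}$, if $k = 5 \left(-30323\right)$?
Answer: $\frac{446}{151615} \approx 0.0029417$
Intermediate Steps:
$k = -151615$
$\frac{y{\left(-415 \right)}}{k} = \frac{-31 - 415}{-151615} = \left(-446\right) \left(- \frac{1}{151615}\right) = \frac{446}{151615}$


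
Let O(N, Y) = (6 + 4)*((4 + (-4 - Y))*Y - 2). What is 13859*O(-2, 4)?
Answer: -2494620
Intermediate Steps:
O(N, Y) = -20 - 10*Y**2 (O(N, Y) = 10*((-Y)*Y - 2) = 10*(-Y**2 - 2) = 10*(-2 - Y**2) = -20 - 10*Y**2)
13859*O(-2, 4) = 13859*(-20 - 10*4**2) = 13859*(-20 - 10*16) = 13859*(-20 - 160) = 13859*(-180) = -2494620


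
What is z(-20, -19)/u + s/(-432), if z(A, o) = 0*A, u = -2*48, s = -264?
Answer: 11/18 ≈ 0.61111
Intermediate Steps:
u = -96
z(A, o) = 0
z(-20, -19)/u + s/(-432) = 0/(-96) - 264/(-432) = 0*(-1/96) - 264*(-1/432) = 0 + 11/18 = 11/18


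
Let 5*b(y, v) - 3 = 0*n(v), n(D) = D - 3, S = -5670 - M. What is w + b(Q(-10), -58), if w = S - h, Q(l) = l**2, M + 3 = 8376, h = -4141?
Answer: -49507/5 ≈ -9901.4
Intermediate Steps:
M = 8373 (M = -3 + 8376 = 8373)
S = -14043 (S = -5670 - 1*8373 = -5670 - 8373 = -14043)
n(D) = -3 + D
b(y, v) = 3/5 (b(y, v) = 3/5 + (0*(-3 + v))/5 = 3/5 + (1/5)*0 = 3/5 + 0 = 3/5)
w = -9902 (w = -14043 - 1*(-4141) = -14043 + 4141 = -9902)
w + b(Q(-10), -58) = -9902 + 3/5 = -49507/5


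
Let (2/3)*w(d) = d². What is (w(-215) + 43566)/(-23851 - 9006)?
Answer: -225807/65714 ≈ -3.4362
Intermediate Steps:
w(d) = 3*d²/2
(w(-215) + 43566)/(-23851 - 9006) = ((3/2)*(-215)² + 43566)/(-23851 - 9006) = ((3/2)*46225 + 43566)/(-32857) = (138675/2 + 43566)*(-1/32857) = (225807/2)*(-1/32857) = -225807/65714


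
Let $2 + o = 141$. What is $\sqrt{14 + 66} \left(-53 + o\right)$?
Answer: $344 \sqrt{5} \approx 769.21$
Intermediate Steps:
$o = 139$ ($o = -2 + 141 = 139$)
$\sqrt{14 + 66} \left(-53 + o\right) = \sqrt{14 + 66} \left(-53 + 139\right) = \sqrt{80} \cdot 86 = 4 \sqrt{5} \cdot 86 = 344 \sqrt{5}$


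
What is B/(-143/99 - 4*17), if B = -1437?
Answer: 12933/625 ≈ 20.693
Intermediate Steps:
B/(-143/99 - 4*17) = -1437/(-143/99 - 4*17) = -1437/(-143*1/99 - 68) = -1437/(-13/9 - 68) = -1437/(-625/9) = -9/625*(-1437) = 12933/625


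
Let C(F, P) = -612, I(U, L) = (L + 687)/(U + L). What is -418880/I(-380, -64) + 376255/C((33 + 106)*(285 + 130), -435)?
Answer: 16226716825/54468 ≈ 2.9791e+5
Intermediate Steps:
I(U, L) = (687 + L)/(L + U)
-418880/I(-380, -64) + 376255/C((33 + 106)*(285 + 130), -435) = -418880*(-64 - 380)/(687 - 64) + 376255/(-612) = -418880/(623/(-444)) + 376255*(-1/612) = -418880/((-1/444*623)) - 376255/612 = -418880/(-623/444) - 376255/612 = -418880*(-444/623) - 376255/612 = 26568960/89 - 376255/612 = 16226716825/54468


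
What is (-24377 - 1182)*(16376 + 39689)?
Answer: -1432965335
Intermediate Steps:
(-24377 - 1182)*(16376 + 39689) = -25559*56065 = -1432965335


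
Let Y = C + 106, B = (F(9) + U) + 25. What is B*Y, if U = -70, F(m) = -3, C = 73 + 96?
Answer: -13200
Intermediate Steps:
C = 169
B = -48 (B = (-3 - 70) + 25 = -73 + 25 = -48)
Y = 275 (Y = 169 + 106 = 275)
B*Y = -48*275 = -13200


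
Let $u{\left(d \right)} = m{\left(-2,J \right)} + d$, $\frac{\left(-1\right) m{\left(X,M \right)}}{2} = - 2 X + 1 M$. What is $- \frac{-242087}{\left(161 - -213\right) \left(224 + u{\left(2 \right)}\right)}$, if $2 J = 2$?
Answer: $\frac{242087}{80784} \approx 2.9967$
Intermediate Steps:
$J = 1$ ($J = \frac{1}{2} \cdot 2 = 1$)
$m{\left(X,M \right)} = - 2 M + 4 X$ ($m{\left(X,M \right)} = - 2 \left(- 2 X + 1 M\right) = - 2 \left(- 2 X + M\right) = - 2 \left(M - 2 X\right) = - 2 M + 4 X$)
$u{\left(d \right)} = -10 + d$ ($u{\left(d \right)} = \left(\left(-2\right) 1 + 4 \left(-2\right)\right) + d = \left(-2 - 8\right) + d = -10 + d$)
$- \frac{-242087}{\left(161 - -213\right) \left(224 + u{\left(2 \right)}\right)} = - \frac{-242087}{\left(161 - -213\right) \left(224 + \left(-10 + 2\right)\right)} = - \frac{-242087}{\left(161 + 213\right) \left(224 - 8\right)} = - \frac{-242087}{374 \cdot 216} = - \frac{-242087}{80784} = \left(-1\right) \left(- \frac{242087}{80784}\right) = \frac{242087}{80784}$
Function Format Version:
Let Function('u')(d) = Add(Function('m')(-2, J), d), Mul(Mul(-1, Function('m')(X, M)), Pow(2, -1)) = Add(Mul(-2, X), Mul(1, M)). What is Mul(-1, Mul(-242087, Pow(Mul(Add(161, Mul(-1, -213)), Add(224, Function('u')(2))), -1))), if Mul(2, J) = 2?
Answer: Rational(242087, 80784) ≈ 2.9967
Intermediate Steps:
J = 1 (J = Mul(Rational(1, 2), 2) = 1)
Function('m')(X, M) = Add(Mul(-2, M), Mul(4, X)) (Function('m')(X, M) = Mul(-2, Add(Mul(-2, X), Mul(1, M))) = Mul(-2, Add(Mul(-2, X), M)) = Mul(-2, Add(M, Mul(-2, X))) = Add(Mul(-2, M), Mul(4, X)))
Function('u')(d) = Add(-10, d) (Function('u')(d) = Add(Add(Mul(-2, 1), Mul(4, -2)), d) = Add(Add(-2, -8), d) = Add(-10, d))
Mul(-1, Mul(-242087, Pow(Mul(Add(161, Mul(-1, -213)), Add(224, Function('u')(2))), -1))) = Mul(-1, Mul(-242087, Pow(Mul(Add(161, Mul(-1, -213)), Add(224, Add(-10, 2))), -1))) = Mul(-1, Mul(-242087, Pow(Mul(Add(161, 213), Add(224, -8)), -1))) = Mul(-1, Mul(-242087, Pow(Mul(374, 216), -1))) = Mul(-1, Mul(-242087, Pow(80784, -1))) = Mul(-1, Mul(-242087, Rational(1, 80784))) = Mul(-1, Rational(-242087, 80784)) = Rational(242087, 80784)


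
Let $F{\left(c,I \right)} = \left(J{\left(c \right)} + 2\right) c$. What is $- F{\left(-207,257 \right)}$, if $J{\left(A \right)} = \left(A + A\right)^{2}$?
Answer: $35479386$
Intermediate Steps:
$J{\left(A \right)} = 4 A^{2}$ ($J{\left(A \right)} = \left(2 A\right)^{2} = 4 A^{2}$)
$F{\left(c,I \right)} = c \left(2 + 4 c^{2}\right)$ ($F{\left(c,I \right)} = \left(4 c^{2} + 2\right) c = \left(2 + 4 c^{2}\right) c = c \left(2 + 4 c^{2}\right)$)
$- F{\left(-207,257 \right)} = - (2 \left(-207\right) + 4 \left(-207\right)^{3}) = - (-414 + 4 \left(-8869743\right)) = - (-414 - 35478972) = \left(-1\right) \left(-35479386\right) = 35479386$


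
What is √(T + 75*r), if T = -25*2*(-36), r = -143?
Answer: 5*I*√357 ≈ 94.472*I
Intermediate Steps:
T = 1800 (T = -50*(-36) = 1800)
√(T + 75*r) = √(1800 + 75*(-143)) = √(1800 - 10725) = √(-8925) = 5*I*√357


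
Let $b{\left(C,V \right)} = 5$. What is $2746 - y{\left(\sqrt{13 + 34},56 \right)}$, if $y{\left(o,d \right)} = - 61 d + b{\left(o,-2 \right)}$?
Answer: $6157$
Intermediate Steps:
$y{\left(o,d \right)} = 5 - 61 d$ ($y{\left(o,d \right)} = - 61 d + 5 = 5 - 61 d$)
$2746 - y{\left(\sqrt{13 + 34},56 \right)} = 2746 - \left(5 - 3416\right) = 2746 - -3411 = 2746 + 3411 = 6157$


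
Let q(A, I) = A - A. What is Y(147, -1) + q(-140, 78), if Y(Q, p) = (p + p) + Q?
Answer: 145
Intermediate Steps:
q(A, I) = 0
Y(Q, p) = Q + 2*p (Y(Q, p) = 2*p + Q = Q + 2*p)
Y(147, -1) + q(-140, 78) = (147 + 2*(-1)) + 0 = (147 - 2) + 0 = 145 + 0 = 145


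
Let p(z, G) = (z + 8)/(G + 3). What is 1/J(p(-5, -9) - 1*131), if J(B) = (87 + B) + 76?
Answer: 2/63 ≈ 0.031746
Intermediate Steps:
p(z, G) = (8 + z)/(3 + G)
J(B) = 163 + B
1/J(p(-5, -9) - 1*131) = 1/(163 + ((8 - 5)/(3 - 9) - 1*131)) = 1/(163 + (3/(-6) - 131)) = 1/(163 + (-1/6*3 - 131)) = 1/(163 + (-1/2 - 131)) = 1/(163 - 263/2) = 1/(63/2) = 2/63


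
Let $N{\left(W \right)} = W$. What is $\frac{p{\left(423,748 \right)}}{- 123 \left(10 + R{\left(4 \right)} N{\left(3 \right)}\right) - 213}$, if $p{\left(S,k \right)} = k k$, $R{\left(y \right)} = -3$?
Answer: $- \frac{34969}{21} \approx -1665.2$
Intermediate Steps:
$p{\left(S,k \right)} = k^{2}$
$\frac{p{\left(423,748 \right)}}{- 123 \left(10 + R{\left(4 \right)} N{\left(3 \right)}\right) - 213} = \frac{748^{2}}{- 123 \left(10 - 9\right) - 213} = \frac{559504}{- 123 \left(10 - 9\right) - 213} = \frac{559504}{\left(-123\right) 1 - 213} = \frac{559504}{-123 - 213} = \frac{559504}{-336} = 559504 \left(- \frac{1}{336}\right) = - \frac{34969}{21}$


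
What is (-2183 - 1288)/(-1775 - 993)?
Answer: 3471/2768 ≈ 1.2540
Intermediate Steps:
(-2183 - 1288)/(-1775 - 993) = -3471/(-2768) = -3471*(-1/2768) = 3471/2768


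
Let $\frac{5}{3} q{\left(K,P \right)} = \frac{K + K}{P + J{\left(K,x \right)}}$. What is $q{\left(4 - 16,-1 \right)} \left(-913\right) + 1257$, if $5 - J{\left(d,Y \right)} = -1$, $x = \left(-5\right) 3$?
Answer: $\frac{97161}{25} \approx 3886.4$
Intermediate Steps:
$x = -15$
$J{\left(d,Y \right)} = 6$ ($J{\left(d,Y \right)} = 5 - -1 = 5 + 1 = 6$)
$q{\left(K,P \right)} = \frac{6 K}{5 \left(6 + P\right)}$ ($q{\left(K,P \right)} = \frac{3 \frac{K + K}{P + 6}}{5} = \frac{3 \frac{2 K}{6 + P}}{5} = \frac{6 K}{5 \left(6 + P\right)}$)
$q{\left(4 - 16,-1 \right)} \left(-913\right) + 1257 = \frac{6 \left(4 - 16\right)}{5 \left(6 - 1\right)} \left(-913\right) + 1257 = \frac{6 \left(4 - 16\right)}{5 \cdot 5} \left(-913\right) + 1257 = \frac{6}{5} \left(4 - 16\right) \frac{1}{5} \left(-913\right) + 1257 = \frac{6}{5} \left(-12\right) \frac{1}{5} \left(-913\right) + 1257 = \left(- \frac{72}{25}\right) \left(-913\right) + 1257 = \frac{65736}{25} + 1257 = \frac{97161}{25}$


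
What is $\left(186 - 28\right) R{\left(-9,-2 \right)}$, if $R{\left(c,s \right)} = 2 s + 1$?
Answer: $-474$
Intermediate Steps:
$R{\left(c,s \right)} = 1 + 2 s$
$\left(186 - 28\right) R{\left(-9,-2 \right)} = \left(186 - 28\right) \left(1 + 2 \left(-2\right)\right) = 158 \left(1 - 4\right) = 158 \left(-3\right) = -474$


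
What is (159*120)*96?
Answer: 1831680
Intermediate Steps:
(159*120)*96 = 19080*96 = 1831680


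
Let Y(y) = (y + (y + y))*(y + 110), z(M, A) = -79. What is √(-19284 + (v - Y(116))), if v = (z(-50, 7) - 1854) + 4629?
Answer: 2*I*√23809 ≈ 308.6*I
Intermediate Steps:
Y(y) = 3*y*(110 + y) (Y(y) = (y + 2*y)*(110 + y) = (3*y)*(110 + y) = 3*y*(110 + y))
v = 2696 (v = (-79 - 1854) + 4629 = -1933 + 4629 = 2696)
√(-19284 + (v - Y(116))) = √(-19284 + (2696 - 3*116*(110 + 116))) = √(-19284 + (2696 - 3*116*226)) = √(-19284 + (2696 - 1*78648)) = √(-19284 + (2696 - 78648)) = √(-19284 - 75952) = √(-95236) = 2*I*√23809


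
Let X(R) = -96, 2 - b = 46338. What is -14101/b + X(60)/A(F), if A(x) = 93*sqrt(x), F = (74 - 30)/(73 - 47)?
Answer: 14101/46336 - 16*sqrt(286)/341 ≈ -0.48918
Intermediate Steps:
b = -46336 (b = 2 - 1*46338 = 2 - 46338 = -46336)
F = 22/13 (F = 44/26 = 44*(1/26) = 22/13 ≈ 1.6923)
-14101/b + X(60)/A(F) = -14101/(-46336) - 96*sqrt(286)/2046 = -14101*(-1/46336) - 96*sqrt(286)/2046 = 14101/46336 - 96*sqrt(286)/2046 = 14101/46336 - 16*sqrt(286)/341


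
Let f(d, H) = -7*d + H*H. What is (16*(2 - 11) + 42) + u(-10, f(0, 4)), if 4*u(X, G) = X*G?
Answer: -142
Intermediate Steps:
f(d, H) = H² - 7*d (f(d, H) = -7*d + H² = H² - 7*d)
u(X, G) = G*X/4 (u(X, G) = (X*G)/4 = (G*X)/4 = G*X/4)
(16*(2 - 11) + 42) + u(-10, f(0, 4)) = (16*(2 - 11) + 42) + (¼)*(4² - 7*0)*(-10) = (16*(-9) + 42) + (¼)*(16 + 0)*(-10) = (-144 + 42) + (¼)*16*(-10) = -102 - 40 = -142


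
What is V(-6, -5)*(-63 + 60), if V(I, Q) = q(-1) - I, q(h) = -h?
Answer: -21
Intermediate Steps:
V(I, Q) = 1 - I (V(I, Q) = -1*(-1) - I = 1 - I)
V(-6, -5)*(-63 + 60) = (1 - 1*(-6))*(-63 + 60) = (1 + 6)*(-3) = 7*(-3) = -21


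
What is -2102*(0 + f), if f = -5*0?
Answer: 0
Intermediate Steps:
f = 0
-2102*(0 + f) = -2102*(0 + 0) = -2102*0 = 0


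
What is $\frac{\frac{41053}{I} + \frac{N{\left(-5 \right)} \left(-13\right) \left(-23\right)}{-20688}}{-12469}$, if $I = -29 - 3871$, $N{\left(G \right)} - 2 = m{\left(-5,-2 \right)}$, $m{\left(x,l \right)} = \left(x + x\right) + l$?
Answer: $\frac{11633937}{13972761400} \approx 0.00083262$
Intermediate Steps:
$m{\left(x,l \right)} = l + 2 x$ ($m{\left(x,l \right)} = 2 x + l = l + 2 x$)
$N{\left(G \right)} = -10$ ($N{\left(G \right)} = 2 + \left(-2 + 2 \left(-5\right)\right) = 2 - 12 = -10$)
$I = -3900$ ($I = -29 - 3871 = -3900$)
$\frac{\frac{41053}{I} + \frac{N{\left(-5 \right)} \left(-13\right) \left(-23\right)}{-20688}}{-12469} = \frac{\frac{41053}{-3900} + \frac{\left(-10\right) \left(-13\right) \left(-23\right)}{-20688}}{-12469} = \left(41053 \left(- \frac{1}{3900}\right) + 130 \left(-23\right) \left(- \frac{1}{20688}\right)\right) \left(- \frac{1}{12469}\right) = \left(- \frac{41053}{3900} - - \frac{1495}{10344}\right) \left(- \frac{1}{12469}\right) = \left(- \frac{41053}{3900} + \frac{1495}{10344}\right) \left(- \frac{1}{12469}\right) = \left(- \frac{11633937}{1120600}\right) \left(- \frac{1}{12469}\right) = \frac{11633937}{13972761400}$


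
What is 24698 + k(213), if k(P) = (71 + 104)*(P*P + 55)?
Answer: 7973898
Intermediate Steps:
k(P) = 9625 + 175*P² (k(P) = 175*(P² + 55) = 175*(55 + P²) = 9625 + 175*P²)
24698 + k(213) = 24698 + (9625 + 175*213²) = 24698 + (9625 + 175*45369) = 24698 + (9625 + 7939575) = 24698 + 7949200 = 7973898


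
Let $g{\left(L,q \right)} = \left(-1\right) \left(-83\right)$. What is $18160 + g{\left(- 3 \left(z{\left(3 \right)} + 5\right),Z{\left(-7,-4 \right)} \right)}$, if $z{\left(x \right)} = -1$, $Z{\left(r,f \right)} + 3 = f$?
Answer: $18243$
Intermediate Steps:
$Z{\left(r,f \right)} = -3 + f$
$g{\left(L,q \right)} = 83$
$18160 + g{\left(- 3 \left(z{\left(3 \right)} + 5\right),Z{\left(-7,-4 \right)} \right)} = 18160 + 83 = 18243$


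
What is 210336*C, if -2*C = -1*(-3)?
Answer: -315504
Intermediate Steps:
C = -3/2 (C = -(-1)*(-3)/2 = -½*3 = -3/2 ≈ -1.5000)
210336*C = 210336*(-3/2) = -315504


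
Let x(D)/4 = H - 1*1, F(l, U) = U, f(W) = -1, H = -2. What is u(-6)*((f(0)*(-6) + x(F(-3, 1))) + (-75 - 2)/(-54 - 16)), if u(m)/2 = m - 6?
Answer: 588/5 ≈ 117.60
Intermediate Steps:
u(m) = -12 + 2*m (u(m) = 2*(m - 6) = 2*(-6 + m) = -12 + 2*m)
x(D) = -12 (x(D) = 4*(-2 - 1*1) = 4*(-2 - 1) = 4*(-3) = -12)
u(-6)*((f(0)*(-6) + x(F(-3, 1))) + (-75 - 2)/(-54 - 16)) = (-12 + 2*(-6))*((-1*(-6) - 12) + (-75 - 2)/(-54 - 16)) = (-12 - 12)*((6 - 12) - 77/(-70)) = -24*(-6 - 77*(-1/70)) = -24*(-6 + 11/10) = -24*(-49/10) = 588/5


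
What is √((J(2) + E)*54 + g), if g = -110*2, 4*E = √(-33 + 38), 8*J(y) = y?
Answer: √(-826 + 54*√5)/2 ≈ 13.278*I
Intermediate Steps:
J(y) = y/8
E = √5/4 (E = √(-33 + 38)/4 = √5/4 ≈ 0.55902)
g = -220
√((J(2) + E)*54 + g) = √(((⅛)*2 + √5/4)*54 - 220) = √((¼ + √5/4)*54 - 220) = √((27/2 + 27*√5/2) - 220) = √(-413/2 + 27*√5/2)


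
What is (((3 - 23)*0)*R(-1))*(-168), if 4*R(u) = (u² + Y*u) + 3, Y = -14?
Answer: 0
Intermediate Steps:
R(u) = ¾ - 7*u/2 + u²/4 (R(u) = ((u² - 14*u) + 3)/4 = (3 + u² - 14*u)/4 = ¾ - 7*u/2 + u²/4)
(((3 - 23)*0)*R(-1))*(-168) = (((3 - 23)*0)*(¾ - 7/2*(-1) + (¼)*(-1)²))*(-168) = ((-20*0)*(¾ + 7/2 + (¼)*1))*(-168) = (0*(¾ + 7/2 + ¼))*(-168) = (0*(9/2))*(-168) = 0*(-168) = 0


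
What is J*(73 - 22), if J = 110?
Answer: 5610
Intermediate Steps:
J*(73 - 22) = 110*(73 - 22) = 110*51 = 5610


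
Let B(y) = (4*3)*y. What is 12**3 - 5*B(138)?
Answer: -6552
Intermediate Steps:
B(y) = 12*y
12**3 - 5*B(138) = 12**3 - 60*138 = 1728 - 5*1656 = 1728 - 8280 = -6552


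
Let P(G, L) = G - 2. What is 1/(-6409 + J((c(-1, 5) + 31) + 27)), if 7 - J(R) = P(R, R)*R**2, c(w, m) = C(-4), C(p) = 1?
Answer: -1/204819 ≈ -4.8824e-6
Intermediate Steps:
P(G, L) = -2 + G
c(w, m) = 1
J(R) = 7 - R**2*(-2 + R) (J(R) = 7 - (-2 + R)*R**2 = 7 - R**2*(-2 + R))
1/(-6409 + J((c(-1, 5) + 31) + 27)) = 1/(-6409 + (7 + ((1 + 31) + 27)**2*(2 - ((1 + 31) + 27)))) = 1/(-6409 + (7 + (32 + 27)**2*(2 - (32 + 27)))) = 1/(-6409 + (7 + 59**2*(2 - 1*59))) = 1/(-6409 + (7 + 3481*(2 - 59))) = 1/(-6409 + (7 + 3481*(-57))) = 1/(-6409 + (7 - 198417)) = 1/(-6409 - 198410) = 1/(-204819) = -1/204819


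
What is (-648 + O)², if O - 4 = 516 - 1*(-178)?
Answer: 2500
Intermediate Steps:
O = 698 (O = 4 + (516 - 1*(-178)) = 4 + (516 + 178) = 4 + 694 = 698)
(-648 + O)² = (-648 + 698)² = 50² = 2500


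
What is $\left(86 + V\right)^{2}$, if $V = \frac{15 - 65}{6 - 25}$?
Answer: $\frac{2835856}{361} \approx 7855.6$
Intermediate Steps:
$V = \frac{50}{19}$ ($V = - \frac{50}{-19} = \left(-50\right) \left(- \frac{1}{19}\right) = \frac{50}{19} \approx 2.6316$)
$\left(86 + V\right)^{2} = \left(86 + \frac{50}{19}\right)^{2} = \left(\frac{1684}{19}\right)^{2} = \frac{2835856}{361}$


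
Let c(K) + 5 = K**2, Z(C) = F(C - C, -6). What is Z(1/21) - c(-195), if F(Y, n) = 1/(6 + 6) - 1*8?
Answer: -456335/12 ≈ -38028.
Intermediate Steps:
F(Y, n) = -95/12 (F(Y, n) = 1/12 - 8 = -95/12)
Z(C) = -95/12
c(K) = -5 + K**2
Z(1/21) - c(-195) = -95/12 - (-5 + (-195)**2) = -95/12 - (-5 + 38025) = -95/12 - 1*38020 = -95/12 - 38020 = -456335/12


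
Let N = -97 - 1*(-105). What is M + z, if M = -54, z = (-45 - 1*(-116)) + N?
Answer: 25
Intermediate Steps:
N = 8 (N = -97 + 105 = 8)
z = 79 (z = (-45 - 1*(-116)) + 8 = (-45 + 116) + 8 = 71 + 8 = 79)
M + z = -54 + 79 = 25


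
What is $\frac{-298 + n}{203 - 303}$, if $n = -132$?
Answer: $\frac{43}{10} \approx 4.3$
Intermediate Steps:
$\frac{-298 + n}{203 - 303} = \frac{-298 - 132}{203 - 303} = - \frac{430}{-100} = \left(-430\right) \left(- \frac{1}{100}\right) = \frac{43}{10}$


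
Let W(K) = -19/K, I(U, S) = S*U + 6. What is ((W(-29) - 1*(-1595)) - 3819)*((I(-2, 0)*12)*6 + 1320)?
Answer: -112963704/29 ≈ -3.8953e+6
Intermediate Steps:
I(U, S) = 6 + S*U
((W(-29) - 1*(-1595)) - 3819)*((I(-2, 0)*12)*6 + 1320) = ((-19/(-29) - 1*(-1595)) - 3819)*(((6 + 0*(-2))*12)*6 + 1320) = ((-19*(-1/29) + 1595) - 3819)*(((6 + 0)*12)*6 + 1320) = ((19/29 + 1595) - 3819)*((6*12)*6 + 1320) = (46274/29 - 3819)*(72*6 + 1320) = -64477*(432 + 1320)/29 = -64477/29*1752 = -112963704/29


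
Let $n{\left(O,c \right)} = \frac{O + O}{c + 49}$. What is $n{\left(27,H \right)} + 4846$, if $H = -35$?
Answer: $\frac{33949}{7} \approx 4849.9$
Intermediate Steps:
$n{\left(O,c \right)} = \frac{2 O}{49 + c}$
$n{\left(27,H \right)} + 4846 = 2 \cdot 27 \frac{1}{49 - 35} + 4846 = 2 \cdot 27 \cdot \frac{1}{14} + 4846 = \frac{27}{7} + 4846 = \frac{33949}{7}$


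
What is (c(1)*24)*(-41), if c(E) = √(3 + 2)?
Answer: -984*√5 ≈ -2200.3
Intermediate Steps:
c(E) = √5
(c(1)*24)*(-41) = (√5*24)*(-41) = (24*√5)*(-41) = -984*√5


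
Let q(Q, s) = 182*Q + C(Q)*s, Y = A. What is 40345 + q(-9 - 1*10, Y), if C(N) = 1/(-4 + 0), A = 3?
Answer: 147545/4 ≈ 36886.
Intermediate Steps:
C(N) = -1/4 (C(N) = 1/(-4) = -1/4)
Y = 3
q(Q, s) = 182*Q - s/4
40345 + q(-9 - 1*10, Y) = 40345 + (182*(-9 - 1*10) - 1/4*3) = 40345 + (182*(-9 - 10) - 3/4) = 40345 + (182*(-19) - 3/4) = 40345 + (-3458 - 3/4) = 40345 - 13835/4 = 147545/4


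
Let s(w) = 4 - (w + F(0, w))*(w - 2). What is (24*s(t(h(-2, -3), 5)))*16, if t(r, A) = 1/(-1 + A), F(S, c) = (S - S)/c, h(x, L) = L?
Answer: 1704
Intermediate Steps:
F(S, c) = 0 (F(S, c) = 0/c = 0)
s(w) = 4 - w*(-2 + w) (s(w) = 4 - (w + 0)*(w - 2) = 4 - w*(-2 + w))
(24*s(t(h(-2, -3), 5)))*16 = (24*(4 - (1/(-1 + 5))² + 2/(-1 + 5)))*16 = (24*(4 - (1/4)² + 2/4))*16 = (24*(4 - (¼)² + 2*(¼)))*16 = (24*(4 - 1*1/16 + ½))*16 = (24*(4 - 1/16 + ½))*16 = (24*(71/16))*16 = (213/2)*16 = 1704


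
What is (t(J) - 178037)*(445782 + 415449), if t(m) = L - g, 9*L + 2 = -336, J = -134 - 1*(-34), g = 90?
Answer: -460322515037/3 ≈ -1.5344e+11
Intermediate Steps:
J = -100 (J = -134 + 34 = -100)
L = -338/9 (L = -2/9 + (⅑)*(-336) = -2/9 - 112/3 = -338/9 ≈ -37.556)
t(m) = -1148/9 (t(m) = -338/9 - 1*90 = -338/9 - 90 = -1148/9)
(t(J) - 178037)*(445782 + 415449) = (-1148/9 - 178037)*(445782 + 415449) = -1603481/9*861231 = -460322515037/3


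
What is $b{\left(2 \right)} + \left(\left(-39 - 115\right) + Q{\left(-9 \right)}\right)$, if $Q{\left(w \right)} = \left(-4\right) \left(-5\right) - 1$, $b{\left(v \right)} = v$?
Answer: $-133$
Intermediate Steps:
$Q{\left(w \right)} = 19$ ($Q{\left(w \right)} = 20 - 1 = 19$)
$b{\left(2 \right)} + \left(\left(-39 - 115\right) + Q{\left(-9 \right)}\right) = 2 + \left(\left(-39 - 115\right) + 19\right) = 2 + \left(-154 + 19\right) = 2 - 135 = -133$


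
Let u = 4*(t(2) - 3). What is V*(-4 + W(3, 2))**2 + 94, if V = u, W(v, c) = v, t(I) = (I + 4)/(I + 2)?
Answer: 88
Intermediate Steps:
t(I) = (4 + I)/(2 + I)
u = -6 (u = 4*((4 + 2)/(2 + 2) - 3) = 4*(6/4 - 3) = 4*((1/4)*6 - 3) = 4*(3/2 - 3) = 4*(-3/2) = -6)
V = -6
V*(-4 + W(3, 2))**2 + 94 = -6*(-4 + 3)**2 + 94 = -6*(-1)**2 + 94 = -6*1 + 94 = -6 + 94 = 88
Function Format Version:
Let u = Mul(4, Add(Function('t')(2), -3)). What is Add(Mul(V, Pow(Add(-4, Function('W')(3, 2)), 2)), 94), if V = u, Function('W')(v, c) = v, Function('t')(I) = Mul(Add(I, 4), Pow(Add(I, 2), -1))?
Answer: 88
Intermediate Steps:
Function('t')(I) = Mul(Pow(Add(2, I), -1), Add(4, I)) (Function('t')(I) = Mul(Add(4, I), Pow(Add(2, I), -1)) = Mul(Pow(Add(2, I), -1), Add(4, I)))
u = -6 (u = Mul(4, Add(Mul(Pow(Add(2, 2), -1), Add(4, 2)), -3)) = Mul(4, Add(Mul(Pow(4, -1), 6), -3)) = Mul(4, Add(Mul(Rational(1, 4), 6), -3)) = Mul(4, Add(Rational(3, 2), -3)) = Mul(4, Rational(-3, 2)) = -6)
V = -6
Add(Mul(V, Pow(Add(-4, Function('W')(3, 2)), 2)), 94) = Add(Mul(-6, Pow(Add(-4, 3), 2)), 94) = Add(Mul(-6, Pow(-1, 2)), 94) = Add(Mul(-6, 1), 94) = Add(-6, 94) = 88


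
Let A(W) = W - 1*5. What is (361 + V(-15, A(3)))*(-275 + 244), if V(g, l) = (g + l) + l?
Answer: -10602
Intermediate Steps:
A(W) = -5 + W (A(W) = W - 5 = -5 + W)
V(g, l) = g + 2*l
(361 + V(-15, A(3)))*(-275 + 244) = (361 + (-15 + 2*(-5 + 3)))*(-275 + 244) = (361 + (-15 + 2*(-2)))*(-31) = (361 + (-15 - 4))*(-31) = (361 - 19)*(-31) = 342*(-31) = -10602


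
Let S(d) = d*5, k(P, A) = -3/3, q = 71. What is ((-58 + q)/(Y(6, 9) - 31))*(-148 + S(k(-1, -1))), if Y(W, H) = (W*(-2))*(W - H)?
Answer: -1989/5 ≈ -397.80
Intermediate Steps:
Y(W, H) = -2*W*(W - H) (Y(W, H) = (-2*W)*(W - H) = -2*W*(W - H))
k(P, A) = -1 (k(P, A) = -3*⅓ = -1)
S(d) = 5*d
((-58 + q)/(Y(6, 9) - 31))*(-148 + S(k(-1, -1))) = ((-58 + 71)/(2*6*(9 - 1*6) - 31))*(-148 + 5*(-1)) = (13/(2*6*(9 - 6) - 31))*(-148 - 5) = (13/(2*6*3 - 31))*(-153) = (13/(36 - 31))*(-153) = (13/5)*(-153) = -1989/5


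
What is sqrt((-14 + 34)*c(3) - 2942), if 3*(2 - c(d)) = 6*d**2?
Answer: I*sqrt(3262) ≈ 57.114*I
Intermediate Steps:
c(d) = 2 - 2*d**2
sqrt((-14 + 34)*c(3) - 2942) = sqrt((-14 + 34)*(2 - 2*3**2) - 2942) = sqrt(20*(2 - 2*9) - 2942) = sqrt(20*(2 - 18) - 2942) = sqrt(20*(-16) - 2942) = sqrt(-320 - 2942) = sqrt(-3262) = I*sqrt(3262)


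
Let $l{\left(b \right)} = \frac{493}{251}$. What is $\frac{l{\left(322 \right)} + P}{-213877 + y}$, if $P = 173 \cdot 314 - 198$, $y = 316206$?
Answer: $\frac{13585617}{25684579} \approx 0.52894$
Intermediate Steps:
$l{\left(b \right)} = \frac{493}{251}$ ($l{\left(b \right)} = 493 \cdot \frac{1}{251} = \frac{493}{251}$)
$P = 54124$ ($P = 54322 - 198 = 54124$)
$\frac{l{\left(322 \right)} + P}{-213877 + y} = \frac{\frac{493}{251} + 54124}{-213877 + 316206} = \frac{13585617}{251 \cdot 102329} = \frac{13585617}{251} \cdot \frac{1}{102329} = \frac{13585617}{25684579}$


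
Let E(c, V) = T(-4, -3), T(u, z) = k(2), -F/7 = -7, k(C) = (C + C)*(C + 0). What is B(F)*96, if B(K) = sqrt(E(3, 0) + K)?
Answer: 96*sqrt(57) ≈ 724.78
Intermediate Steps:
k(C) = 2*C**2 (k(C) = (2*C)*C = 2*C**2)
F = 49 (F = -7*(-7) = 49)
T(u, z) = 8 (T(u, z) = 2*2**2 = 2*4 = 8)
E(c, V) = 8
B(K) = sqrt(8 + K)
B(F)*96 = sqrt(8 + 49)*96 = sqrt(57)*96 = 96*sqrt(57)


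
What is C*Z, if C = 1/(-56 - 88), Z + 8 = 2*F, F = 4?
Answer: 0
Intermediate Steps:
Z = 0 (Z = -8 + 2*4 = -8 + 8 = 0)
C = -1/144 (C = 1/(-144) = -1/144 ≈ -0.0069444)
C*Z = -1/144*0 = 0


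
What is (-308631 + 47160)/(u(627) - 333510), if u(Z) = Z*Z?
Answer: -12451/2839 ≈ -4.3857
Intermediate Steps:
u(Z) = Z²
(-308631 + 47160)/(u(627) - 333510) = (-308631 + 47160)/(627² - 333510) = -261471/(393129 - 333510) = -261471/59619 = -261471*1/59619 = -12451/2839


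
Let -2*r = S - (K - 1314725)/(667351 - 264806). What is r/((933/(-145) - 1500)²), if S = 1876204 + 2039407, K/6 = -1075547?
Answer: -84974284084595/98495485734459 ≈ -0.86272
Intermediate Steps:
K = -6453282 (K = 6*(-1075547) = -6453282)
S = 3915611
r = -60623746077/30965 (r = -(3915611 - (-6453282 - 1314725)/(667351 - 264806))/2 = -(3915611 - (-7768007)/402545)/2 = -(3915611 - 1*(-597539/30965))/2 = -(3915611 + 597539/30965)/2 = -½*121247492154/30965 = -60623746077/30965 ≈ -1.9578e+6)
r/((933/(-145) - 1500)²) = -60623746077/(30965*(933/(-145) - 1500)²) = -60623746077/(30965*(933*(-1/145) - 1500)²) = -60623746077/(30965*(-933/145 - 1500)²) = -60623746077/(30965*((-218433/145)²)) = -60623746077/(30965*47712975489/21025) = -60623746077/30965*21025/47712975489 = -84974284084595/98495485734459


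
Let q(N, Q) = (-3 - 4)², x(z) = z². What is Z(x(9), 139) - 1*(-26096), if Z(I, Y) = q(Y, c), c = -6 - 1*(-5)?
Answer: 26145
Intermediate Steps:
c = -1 (c = -6 + 5 = -1)
q(N, Q) = 49 (q(N, Q) = (-7)² = 49)
Z(I, Y) = 49
Z(x(9), 139) - 1*(-26096) = 49 - 1*(-26096) = 49 + 26096 = 26145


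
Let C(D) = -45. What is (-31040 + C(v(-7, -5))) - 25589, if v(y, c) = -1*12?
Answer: -56674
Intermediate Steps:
v(y, c) = -12
(-31040 + C(v(-7, -5))) - 25589 = (-31040 - 45) - 25589 = -31085 - 25589 = -56674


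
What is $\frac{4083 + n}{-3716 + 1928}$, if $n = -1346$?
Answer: $- \frac{2737}{1788} \approx -1.5308$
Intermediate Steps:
$\frac{4083 + n}{-3716 + 1928} = \frac{4083 - 1346}{-3716 + 1928} = \frac{2737}{-1788} = 2737 \left(- \frac{1}{1788}\right) = - \frac{2737}{1788}$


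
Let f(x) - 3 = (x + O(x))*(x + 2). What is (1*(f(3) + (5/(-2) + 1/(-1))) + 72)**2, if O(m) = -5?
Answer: 15129/4 ≈ 3782.3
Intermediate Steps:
f(x) = 3 + (-5 + x)*(2 + x) (f(x) = 3 + (x - 5)*(x + 2) = 3 + (-5 + x)*(2 + x))
(1*(f(3) + (5/(-2) + 1/(-1))) + 72)**2 = (1*((-7 + 3**2 - 3*3) + (5/(-2) + 1/(-1))) + 72)**2 = (1*((-7 + 9 - 9) + (5*(-1/2) + 1*(-1))) + 72)**2 = (1*(-7 + (-5/2 - 1)) + 72)**2 = (1*(-7 - 7/2) + 72)**2 = (1*(-21/2) + 72)**2 = (-21/2 + 72)**2 = (123/2)**2 = 15129/4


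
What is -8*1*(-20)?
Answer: 160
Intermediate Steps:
-8*1*(-20) = -8*(-20) = 160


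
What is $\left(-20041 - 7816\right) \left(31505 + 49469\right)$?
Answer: $-2255692718$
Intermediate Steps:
$\left(-20041 - 7816\right) \left(31505 + 49469\right) = \left(-27857\right) 80974 = -2255692718$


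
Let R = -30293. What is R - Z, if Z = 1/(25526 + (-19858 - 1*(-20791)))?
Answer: -801522488/26459 ≈ -30293.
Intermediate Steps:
Z = 1/26459 (Z = 1/(25526 + (-19858 + 20791)) = 1/(25526 + 933) = 1/26459 ≈ 3.7794e-5)
R - Z = -30293 - 1*1/26459 = -30293 - 1/26459 = -801522488/26459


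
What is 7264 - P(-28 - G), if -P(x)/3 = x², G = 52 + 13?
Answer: 33211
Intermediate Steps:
G = 65
P(x) = -3*x²
7264 - P(-28 - G) = 7264 - (-3)*(-28 - 1*65)² = 7264 - (-3)*(-28 - 65)² = 7264 - (-3)*(-93)² = 7264 - (-3)*8649 = 7264 - 1*(-25947) = 7264 + 25947 = 33211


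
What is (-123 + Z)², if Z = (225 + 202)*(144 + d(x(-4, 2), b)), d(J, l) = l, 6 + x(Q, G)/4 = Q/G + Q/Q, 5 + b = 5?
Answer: 3765663225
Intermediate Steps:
b = 0 (b = -5 + 5 = 0)
x(Q, G) = -20 + 4*Q/G (x(Q, G) = -24 + 4*(Q/G + Q/Q) = -24 + 4*(Q/G + 1) = -24 + 4*(1 + Q/G) = -24 + (4 + 4*Q/G) = -20 + 4*Q/G)
Z = 61488 (Z = (225 + 202)*(144 + 0) = 427*144 = 61488)
(-123 + Z)² = (-123 + 61488)² = 61365² = 3765663225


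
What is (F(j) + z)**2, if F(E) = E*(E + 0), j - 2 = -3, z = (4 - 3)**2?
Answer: 4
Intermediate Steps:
z = 1 (z = 1**2 = 1)
j = -1 (j = 2 - 3 = -1)
F(E) = E**2 (F(E) = E*E = E**2)
(F(j) + z)**2 = ((-1)**2 + 1)**2 = (1 + 1)**2 = 2**2 = 4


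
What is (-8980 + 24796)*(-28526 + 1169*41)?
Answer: 306877848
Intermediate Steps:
(-8980 + 24796)*(-28526 + 1169*41) = 15816*(-28526 + 47929) = 15816*19403 = 306877848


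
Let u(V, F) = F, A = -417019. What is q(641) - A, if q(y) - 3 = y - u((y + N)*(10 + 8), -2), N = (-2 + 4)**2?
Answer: 417665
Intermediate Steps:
N = 4 (N = 2**2 = 4)
q(y) = 5 + y (q(y) = 3 + (y - 1*(-2)) = 3 + (y + 2) = 3 + (2 + y) = 5 + y)
q(641) - A = (5 + 641) - 1*(-417019) = 646 + 417019 = 417665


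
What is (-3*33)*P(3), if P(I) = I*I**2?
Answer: -2673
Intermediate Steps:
P(I) = I**3
(-3*33)*P(3) = -3*33*3**3 = -99*27 = -2673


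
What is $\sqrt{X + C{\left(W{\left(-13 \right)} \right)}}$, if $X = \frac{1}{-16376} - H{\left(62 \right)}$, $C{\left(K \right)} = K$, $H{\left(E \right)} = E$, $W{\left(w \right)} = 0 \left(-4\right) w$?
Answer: $\frac{i \sqrt{4156691422}}{8188} \approx 7.874 i$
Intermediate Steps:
$W{\left(w \right)} = 0$ ($W{\left(w \right)} = 0 w = 0$)
$X = - \frac{1015313}{16376}$ ($X = \frac{1}{-16376} - 62 = - \frac{1}{16376} - 62 = - \frac{1015313}{16376} \approx -62.0$)
$\sqrt{X + C{\left(W{\left(-13 \right)} \right)}} = \sqrt{- \frac{1015313}{16376} + 0} = \sqrt{- \frac{1015313}{16376}} = \frac{i \sqrt{4156691422}}{8188}$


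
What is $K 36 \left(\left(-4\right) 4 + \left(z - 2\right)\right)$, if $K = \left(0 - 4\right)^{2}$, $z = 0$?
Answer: $-10368$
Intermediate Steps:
$K = 16$ ($K = \left(-4\right)^{2} = 16$)
$K 36 \left(\left(-4\right) 4 + \left(z - 2\right)\right) = 16 \cdot 36 \left(\left(-4\right) 4 + \left(0 - 2\right)\right) = 576 \left(-16 - 2\right) = 576 \left(-18\right) = -10368$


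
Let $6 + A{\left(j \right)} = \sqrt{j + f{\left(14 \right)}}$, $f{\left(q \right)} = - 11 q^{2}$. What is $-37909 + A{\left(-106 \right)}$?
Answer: $-37915 + i \sqrt{2262} \approx -37915.0 + 47.56 i$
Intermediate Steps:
$A{\left(j \right)} = -6 + \sqrt{-2156 + j}$ ($A{\left(j \right)} = -6 + \sqrt{j - 11 \cdot 14^{2}} = -6 + \sqrt{j - 2156} = -6 + \sqrt{-2156 + j}$)
$-37909 + A{\left(-106 \right)} = -37909 - \left(6 - \sqrt{-2156 - 106}\right) = -37909 - \left(6 - \sqrt{-2262}\right) = -37909 - \left(6 - i \sqrt{2262}\right) = -37915 + i \sqrt{2262}$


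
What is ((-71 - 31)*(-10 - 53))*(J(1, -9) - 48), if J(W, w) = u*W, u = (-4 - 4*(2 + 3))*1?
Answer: -462672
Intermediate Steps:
u = -24 (u = (-4 - 4*5)*1 = (-4 - 20)*1 = -24*1 = -24)
J(W, w) = -24*W
((-71 - 31)*(-10 - 53))*(J(1, -9) - 48) = ((-71 - 31)*(-10 - 53))*(-24*1 - 48) = (-102*(-63))*(-24 - 48) = 6426*(-72) = -462672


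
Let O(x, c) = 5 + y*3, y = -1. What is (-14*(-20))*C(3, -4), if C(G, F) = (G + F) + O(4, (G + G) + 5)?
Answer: 280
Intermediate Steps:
O(x, c) = 2 (O(x, c) = 5 - 1*3 = 5 - 3 = 2)
C(G, F) = 2 + F + G (C(G, F) = (G + F) + 2 = (F + G) + 2 = 2 + F + G)
(-14*(-20))*C(3, -4) = (-14*(-20))*(2 - 4 + 3) = 280*1 = 280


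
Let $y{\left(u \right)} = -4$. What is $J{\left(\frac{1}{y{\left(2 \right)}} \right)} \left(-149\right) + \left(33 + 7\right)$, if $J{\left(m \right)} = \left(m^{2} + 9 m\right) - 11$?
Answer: $\frac{32079}{16} \approx 2004.9$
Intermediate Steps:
$J{\left(m \right)} = -11 + m^{2} + 9 m$
$J{\left(\frac{1}{y{\left(2 \right)}} \right)} \left(-149\right) + \left(33 + 7\right) = \left(-11 + \left(\frac{1}{-4}\right)^{2} + \frac{9}{-4}\right) \left(-149\right) + \left(33 + 7\right) = \left(-11 + \left(- \frac{1}{4}\right)^{2} + 9 \left(- \frac{1}{4}\right)\right) \left(-149\right) + 40 = \left(-11 + \frac{1}{16} - \frac{9}{4}\right) \left(-149\right) + 40 = \left(- \frac{211}{16}\right) \left(-149\right) + 40 = \frac{31439}{16} + 40 = \frac{32079}{16}$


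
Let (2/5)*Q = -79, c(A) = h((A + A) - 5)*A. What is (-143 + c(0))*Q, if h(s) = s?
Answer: 56485/2 ≈ 28243.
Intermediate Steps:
c(A) = A*(-5 + 2*A) (c(A) = ((A + A) - 5)*A = (2*A - 5)*A = (-5 + 2*A)*A = A*(-5 + 2*A))
Q = -395/2 (Q = (5/2)*(-79) = -395/2 ≈ -197.50)
(-143 + c(0))*Q = (-143 + 0*(-5 + 2*0))*(-395/2) = (-143 + 0*(-5 + 0))*(-395/2) = (-143 + 0*(-5))*(-395/2) = (-143 + 0)*(-395/2) = -143*(-395/2) = 56485/2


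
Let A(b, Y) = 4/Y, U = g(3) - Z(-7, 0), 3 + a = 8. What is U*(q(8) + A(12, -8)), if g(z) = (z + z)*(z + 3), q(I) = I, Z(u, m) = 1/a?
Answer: 537/2 ≈ 268.50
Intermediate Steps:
a = 5 (a = -3 + 8 = 5)
Z(u, m) = ⅕ (Z(u, m) = 1/5 = ⅕)
g(z) = 2*z*(3 + z) (g(z) = (2*z)*(3 + z) = 2*z*(3 + z))
U = 179/5 (U = 2*3*(3 + 3) - 1*⅕ = 2*3*6 - ⅕ = 36 - ⅕ = 179/5 ≈ 35.800)
U*(q(8) + A(12, -8)) = 179*(8 + 4/(-8))/5 = 179*(8 + 4*(-⅛))/5 = 179*(8 - ½)/5 = (179/5)*(15/2) = 537/2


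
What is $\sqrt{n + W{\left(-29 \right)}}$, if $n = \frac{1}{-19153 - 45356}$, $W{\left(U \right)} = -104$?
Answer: $\frac{i \sqrt{432786816933}}{64509} \approx 10.198 i$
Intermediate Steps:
$n = - \frac{1}{64509}$ ($n = \frac{1}{-64509} = - \frac{1}{64509} \approx -1.5502 \cdot 10^{-5}$)
$\sqrt{n + W{\left(-29 \right)}} = \sqrt{- \frac{1}{64509} - 104} = \sqrt{- \frac{6708937}{64509}} = \frac{i \sqrt{432786816933}}{64509}$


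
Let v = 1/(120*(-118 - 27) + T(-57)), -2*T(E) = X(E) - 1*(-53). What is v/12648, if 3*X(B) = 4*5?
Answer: -1/220452532 ≈ -4.5361e-9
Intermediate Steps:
X(B) = 20/3 (X(B) = (4*5)/3 = (⅓)*20 = 20/3)
T(E) = -179/6 (T(E) = -(20/3 - 1*(-53))/2 = -(20/3 + 53)/2 = -½*179/3 = -179/6)
v = -6/104579 (v = 1/(120*(-118 - 27) - 179/6) = 1/(120*(-145) - 179/6) = 1/(-17400 - 179/6) = 1/(-104579/6) = -6/104579 ≈ -5.7373e-5)
v/12648 = -6/104579/12648 = -6/104579*1/12648 = -1/220452532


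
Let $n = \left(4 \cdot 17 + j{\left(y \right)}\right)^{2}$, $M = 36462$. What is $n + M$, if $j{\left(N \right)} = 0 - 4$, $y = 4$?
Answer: $40558$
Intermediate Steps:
$j{\left(N \right)} = -4$
$n = 4096$ ($n = \left(4 \cdot 17 - 4\right)^{2} = \left(68 - 4\right)^{2} = 64^{2} = 4096$)
$n + M = 4096 + 36462 = 40558$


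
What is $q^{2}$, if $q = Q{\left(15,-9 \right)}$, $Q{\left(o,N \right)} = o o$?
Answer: $50625$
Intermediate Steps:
$Q{\left(o,N \right)} = o^{2}$
$q = 225$ ($q = 15^{2} = 225$)
$q^{2} = 225^{2} = 50625$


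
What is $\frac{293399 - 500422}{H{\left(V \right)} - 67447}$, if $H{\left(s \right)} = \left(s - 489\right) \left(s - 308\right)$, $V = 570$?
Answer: $\frac{207023}{46225} \approx 4.4786$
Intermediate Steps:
$H{\left(s \right)} = \left(-489 + s\right) \left(-308 + s\right)$
$\frac{293399 - 500422}{H{\left(V \right)} - 67447} = \frac{293399 - 500422}{\left(150612 + 570^{2} - 454290\right) - 67447} = - \frac{207023}{\left(150612 + 324900 - 454290\right) - 67447} = - \frac{207023}{21222 - 67447} = - \frac{207023}{-46225} = \left(-207023\right) \left(- \frac{1}{46225}\right) = \frac{207023}{46225}$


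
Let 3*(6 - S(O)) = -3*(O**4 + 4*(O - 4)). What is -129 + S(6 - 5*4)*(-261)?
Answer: -10009479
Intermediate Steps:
S(O) = -10 + O**4 + 4*O (S(O) = 6 - (-1)*(O**4 + 4*(O - 4)) = 6 - (-1)*(O**4 + 4*(-4 + O)) = 6 - (-1)*(O**4 + (-16 + 4*O)) = 6 - (-1)*(-16 + O**4 + 4*O) = 6 - (48 - 12*O - 3*O**4)/3 = 6 + (-16 + O**4 + 4*O) = -10 + O**4 + 4*O)
-129 + S(6 - 5*4)*(-261) = -129 + (-10 + (6 - 5*4)**4 + 4*(6 - 5*4))*(-261) = -129 + (-10 + (6 - 20)**4 + 4*(6 - 20))*(-261) = -129 + (-10 + (-14)**4 + 4*(-14))*(-261) = -129 + (-10 + 38416 - 56)*(-261) = -129 + 38350*(-261) = -129 - 10009350 = -10009479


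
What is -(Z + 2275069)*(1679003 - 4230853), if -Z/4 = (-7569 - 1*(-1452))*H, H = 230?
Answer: 20166527961650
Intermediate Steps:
Z = 5627640 (Z = -4*(-7569 - 1*(-1452))*230 = -4*(-7569 + 1452)*230 = -(-24468)*230 = -4*(-1406910) = 5627640)
-(Z + 2275069)*(1679003 - 4230853) = -(5627640 + 2275069)*(1679003 - 4230853) = -7902709*(-2551850) = -1*(-20166527961650) = 20166527961650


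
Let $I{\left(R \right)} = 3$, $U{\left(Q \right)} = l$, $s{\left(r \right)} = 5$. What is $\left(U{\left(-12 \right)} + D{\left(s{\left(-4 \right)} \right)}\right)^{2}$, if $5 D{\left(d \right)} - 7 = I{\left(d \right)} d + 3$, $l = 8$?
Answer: $169$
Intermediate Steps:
$U{\left(Q \right)} = 8$
$D{\left(d \right)} = 2 + \frac{3 d}{5}$ ($D{\left(d \right)} = \frac{7}{5} + \frac{3 d + 3}{5} = \frac{7}{5} + \frac{3 + 3 d}{5} = \frac{7}{5} + \left(\frac{3}{5} + \frac{3 d}{5}\right) = 2 + \frac{3 d}{5}$)
$\left(U{\left(-12 \right)} + D{\left(s{\left(-4 \right)} \right)}\right)^{2} = \left(8 + \left(2 + \frac{3}{5} \cdot 5\right)\right)^{2} = \left(8 + \left(2 + 3\right)\right)^{2} = \left(8 + 5\right)^{2} = 13^{2} = 169$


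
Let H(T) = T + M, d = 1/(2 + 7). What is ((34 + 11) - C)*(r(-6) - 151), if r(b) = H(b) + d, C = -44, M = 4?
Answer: -122464/9 ≈ -13607.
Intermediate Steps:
d = ⅑ (d = 1/9 = ⅑ ≈ 0.11111)
H(T) = 4 + T (H(T) = T + 4 = 4 + T)
r(b) = 37/9 + b (r(b) = (4 + b) + ⅑ = 37/9 + b)
((34 + 11) - C)*(r(-6) - 151) = ((34 + 11) - 1*(-44))*((37/9 - 6) - 151) = (45 + 44)*(-17/9 - 151) = 89*(-1376/9) = -122464/9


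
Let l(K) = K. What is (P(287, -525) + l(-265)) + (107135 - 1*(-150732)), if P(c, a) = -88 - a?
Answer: 258039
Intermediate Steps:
(P(287, -525) + l(-265)) + (107135 - 1*(-150732)) = ((-88 - 1*(-525)) - 265) + (107135 - 1*(-150732)) = ((-88 + 525) - 265) + (107135 + 150732) = (437 - 265) + 257867 = 172 + 257867 = 258039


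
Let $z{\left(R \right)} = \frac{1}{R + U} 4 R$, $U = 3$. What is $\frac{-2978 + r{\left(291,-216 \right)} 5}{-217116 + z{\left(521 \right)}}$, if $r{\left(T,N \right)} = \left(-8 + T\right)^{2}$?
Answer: $- \frac{52068177}{28441675} \approx -1.8307$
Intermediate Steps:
$z{\left(R \right)} = \frac{4 R}{3 + R}$ ($z{\left(R \right)} = \frac{1}{R + 3} \cdot 4 R = \frac{1}{3 + R} 4 R = \frac{4}{3 + R} R = \frac{4 R}{3 + R}$)
$\frac{-2978 + r{\left(291,-216 \right)} 5}{-217116 + z{\left(521 \right)}} = \frac{-2978 + \left(-8 + 291\right)^{2} \cdot 5}{-217116 + 4 \cdot 521 \frac{1}{3 + 521}} = \frac{-2978 + 283^{2} \cdot 5}{-217116 + 4 \cdot 521 \cdot \frac{1}{524}} = \frac{-2978 + 80089 \cdot 5}{-217116 + 4 \cdot 521 \cdot \frac{1}{524}} = \frac{-2978 + 400445}{-217116 + \frac{521}{131}} = \frac{397467}{- \frac{28441675}{131}} = 397467 \left(- \frac{131}{28441675}\right) = - \frac{52068177}{28441675}$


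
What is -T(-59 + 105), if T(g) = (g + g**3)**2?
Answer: -9483253924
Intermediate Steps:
-T(-59 + 105) = -(-59 + 105)**2*(1 + (-59 + 105)**2)**2 = -46**2*(1 + 46**2)**2 = -2116*(1 + 2116)**2 = -2116*2117**2 = -2116*4481689 = -1*9483253924 = -9483253924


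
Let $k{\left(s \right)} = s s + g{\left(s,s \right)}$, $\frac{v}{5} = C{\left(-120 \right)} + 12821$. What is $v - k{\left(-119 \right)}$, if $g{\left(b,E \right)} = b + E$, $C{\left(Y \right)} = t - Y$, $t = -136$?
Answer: $50102$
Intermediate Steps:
$C{\left(Y \right)} = -136 - Y$
$g{\left(b,E \right)} = E + b$
$v = 64025$ ($v = 5 \left(\left(-136 - -120\right) + 12821\right) = 5 \left(\left(-136 + 120\right) + 12821\right) = 5 \left(-16 + 12821\right) = 5 \cdot 12805 = 64025$)
$k{\left(s \right)} = s^{2} + 2 s$ ($k{\left(s \right)} = s s + \left(s + s\right) = s^{2} + 2 s$)
$v - k{\left(-119 \right)} = 64025 - - 119 \left(2 - 119\right) = 64025 - \left(-119\right) \left(-117\right) = 64025 - 13923 = 50102$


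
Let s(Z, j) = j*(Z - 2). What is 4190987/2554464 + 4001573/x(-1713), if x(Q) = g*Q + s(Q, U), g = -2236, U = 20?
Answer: 74235019069/27547339776 ≈ 2.6948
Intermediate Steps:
s(Z, j) = j*(-2 + Z)
x(Q) = -40 - 2216*Q (x(Q) = -2236*Q + 20*(-2 + Q) = -2236*Q + (-40 + 20*Q) = -40 - 2216*Q)
4190987/2554464 + 4001573/x(-1713) = 4190987/2554464 + 4001573/(-40 - 2216*(-1713)) = 4190987*(1/2554464) + 4001573/(-40 + 3796008) = 4190987/2554464 + 4001573/3795968 = 74235019069/27547339776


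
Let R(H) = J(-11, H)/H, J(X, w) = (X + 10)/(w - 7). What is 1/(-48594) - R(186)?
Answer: 425/44941351 ≈ 9.4568e-6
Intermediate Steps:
J(X, w) = (10 + X)/(-7 + w)
R(H) = -1/(H*(-7 + H)) (R(H) = ((10 - 11)/(-7 + H))/H = (-1/(-7 + H))/H = -1/(H*(-7 + H)))
1/(-48594) - R(186) = 1/(-48594) - (-1)/(186*(-7 + 186)) = -1/48594 - (-1)/(186*179) = -1/48594 - 1*(-1/33294) = -1/48594 + 1/33294 = 425/44941351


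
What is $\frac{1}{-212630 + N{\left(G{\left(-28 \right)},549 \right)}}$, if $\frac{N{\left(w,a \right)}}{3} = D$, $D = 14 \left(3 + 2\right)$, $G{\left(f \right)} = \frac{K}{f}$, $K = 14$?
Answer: $- \frac{1}{212420} \approx -4.7077 \cdot 10^{-6}$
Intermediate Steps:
$G{\left(f \right)} = \frac{14}{f}$
$D = 70$ ($D = 14 \cdot 5 = 70$)
$N{\left(w,a \right)} = 210$ ($N{\left(w,a \right)} = 3 \cdot 70 = 210$)
$\frac{1}{-212630 + N{\left(G{\left(-28 \right)},549 \right)}} = \frac{1}{-212630 + 210} = \frac{1}{-212420} = - \frac{1}{212420}$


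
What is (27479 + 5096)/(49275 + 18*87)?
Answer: 32575/50841 ≈ 0.64072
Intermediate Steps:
(27479 + 5096)/(49275 + 18*87) = 32575/(49275 + 1566) = 32575/50841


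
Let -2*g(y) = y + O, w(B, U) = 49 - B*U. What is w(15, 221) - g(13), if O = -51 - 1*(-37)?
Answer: -6533/2 ≈ -3266.5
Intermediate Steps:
w(B, U) = 49 - B*U
O = -14 (O = -51 + 37 = -14)
g(y) = 7 - y/2 (g(y) = -(y - 14)/2 = -(-14 + y)/2 = 7 - y/2)
w(15, 221) - g(13) = (49 - 1*15*221) - (7 - ½*13) = (49 - 3315) - (7 - 13/2) = -3266 - 1*½ = -3266 - ½ = -6533/2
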